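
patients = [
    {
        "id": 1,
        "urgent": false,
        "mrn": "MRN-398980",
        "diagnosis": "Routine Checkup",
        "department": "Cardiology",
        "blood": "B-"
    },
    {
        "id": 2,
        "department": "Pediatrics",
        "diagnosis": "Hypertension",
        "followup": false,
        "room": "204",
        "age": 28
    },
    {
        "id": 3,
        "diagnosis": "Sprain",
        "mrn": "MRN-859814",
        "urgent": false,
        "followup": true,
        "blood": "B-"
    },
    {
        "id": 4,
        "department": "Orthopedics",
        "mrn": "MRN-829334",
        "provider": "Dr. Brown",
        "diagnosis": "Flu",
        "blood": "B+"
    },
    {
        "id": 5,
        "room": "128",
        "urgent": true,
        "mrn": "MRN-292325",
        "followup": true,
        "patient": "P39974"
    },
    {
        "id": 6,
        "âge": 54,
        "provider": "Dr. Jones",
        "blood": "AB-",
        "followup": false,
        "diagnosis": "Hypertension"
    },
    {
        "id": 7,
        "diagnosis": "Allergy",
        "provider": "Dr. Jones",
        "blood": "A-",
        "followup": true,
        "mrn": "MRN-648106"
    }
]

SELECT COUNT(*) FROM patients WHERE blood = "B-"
2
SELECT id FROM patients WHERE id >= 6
[6, 7]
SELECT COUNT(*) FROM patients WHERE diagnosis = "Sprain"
1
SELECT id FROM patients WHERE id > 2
[3, 4, 5, 6, 7]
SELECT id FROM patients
[1, 2, 3, 4, 5, 6, 7]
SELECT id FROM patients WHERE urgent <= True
[1, 3, 5]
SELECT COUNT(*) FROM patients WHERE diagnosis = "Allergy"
1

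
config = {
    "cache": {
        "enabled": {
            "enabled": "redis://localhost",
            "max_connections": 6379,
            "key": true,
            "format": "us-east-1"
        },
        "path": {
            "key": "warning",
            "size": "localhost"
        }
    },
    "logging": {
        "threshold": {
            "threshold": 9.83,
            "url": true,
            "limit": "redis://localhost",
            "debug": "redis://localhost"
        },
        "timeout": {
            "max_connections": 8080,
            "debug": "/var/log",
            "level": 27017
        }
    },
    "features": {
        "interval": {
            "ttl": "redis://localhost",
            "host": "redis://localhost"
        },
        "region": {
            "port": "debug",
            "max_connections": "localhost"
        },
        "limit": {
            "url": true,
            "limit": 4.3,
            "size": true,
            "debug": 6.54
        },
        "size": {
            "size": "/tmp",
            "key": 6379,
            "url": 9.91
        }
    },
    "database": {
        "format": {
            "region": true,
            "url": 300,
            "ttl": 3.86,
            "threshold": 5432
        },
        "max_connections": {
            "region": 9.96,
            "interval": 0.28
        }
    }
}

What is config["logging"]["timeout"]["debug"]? "/var/log"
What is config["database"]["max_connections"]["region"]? 9.96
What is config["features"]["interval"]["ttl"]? "redis://localhost"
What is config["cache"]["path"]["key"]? "warning"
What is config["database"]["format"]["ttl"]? 3.86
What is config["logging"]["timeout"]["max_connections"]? 8080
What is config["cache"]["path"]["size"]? "localhost"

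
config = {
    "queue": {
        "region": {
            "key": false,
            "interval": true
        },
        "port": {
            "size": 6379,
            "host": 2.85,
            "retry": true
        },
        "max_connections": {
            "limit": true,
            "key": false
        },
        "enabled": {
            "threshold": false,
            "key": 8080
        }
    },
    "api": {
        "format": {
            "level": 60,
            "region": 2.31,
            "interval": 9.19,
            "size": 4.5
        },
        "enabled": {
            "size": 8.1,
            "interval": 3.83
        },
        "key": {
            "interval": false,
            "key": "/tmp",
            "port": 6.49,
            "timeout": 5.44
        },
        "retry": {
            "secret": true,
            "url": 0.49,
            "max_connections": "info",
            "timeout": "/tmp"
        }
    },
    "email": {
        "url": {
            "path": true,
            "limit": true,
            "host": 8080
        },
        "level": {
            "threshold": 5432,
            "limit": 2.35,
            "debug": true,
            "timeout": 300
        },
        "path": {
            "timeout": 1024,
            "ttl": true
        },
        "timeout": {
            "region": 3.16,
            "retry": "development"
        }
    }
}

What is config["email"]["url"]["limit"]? True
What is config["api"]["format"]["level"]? 60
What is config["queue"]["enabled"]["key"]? 8080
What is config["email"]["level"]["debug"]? True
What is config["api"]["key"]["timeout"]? 5.44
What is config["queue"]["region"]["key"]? False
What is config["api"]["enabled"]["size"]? 8.1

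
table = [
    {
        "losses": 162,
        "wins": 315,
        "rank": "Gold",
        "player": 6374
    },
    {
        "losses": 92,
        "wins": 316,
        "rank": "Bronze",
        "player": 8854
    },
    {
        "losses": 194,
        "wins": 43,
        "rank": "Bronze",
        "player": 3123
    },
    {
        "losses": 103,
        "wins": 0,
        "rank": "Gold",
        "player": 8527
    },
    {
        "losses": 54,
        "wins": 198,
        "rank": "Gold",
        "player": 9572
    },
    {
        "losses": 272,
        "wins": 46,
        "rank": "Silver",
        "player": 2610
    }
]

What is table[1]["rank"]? "Bronze"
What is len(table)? 6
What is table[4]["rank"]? "Gold"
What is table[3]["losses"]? 103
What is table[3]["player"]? 8527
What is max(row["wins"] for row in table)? 316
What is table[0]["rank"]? "Gold"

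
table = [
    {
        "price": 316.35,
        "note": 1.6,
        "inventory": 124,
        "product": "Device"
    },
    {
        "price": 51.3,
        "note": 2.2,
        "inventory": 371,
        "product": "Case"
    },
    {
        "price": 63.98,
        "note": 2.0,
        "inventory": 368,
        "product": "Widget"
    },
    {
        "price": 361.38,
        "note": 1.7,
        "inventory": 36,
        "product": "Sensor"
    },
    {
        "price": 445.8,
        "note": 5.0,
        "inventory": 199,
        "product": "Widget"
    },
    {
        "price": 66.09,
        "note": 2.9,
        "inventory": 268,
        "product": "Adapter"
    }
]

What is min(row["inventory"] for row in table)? 36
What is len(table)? 6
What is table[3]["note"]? 1.7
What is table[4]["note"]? 5.0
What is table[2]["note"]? 2.0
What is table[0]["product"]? "Device"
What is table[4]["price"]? 445.8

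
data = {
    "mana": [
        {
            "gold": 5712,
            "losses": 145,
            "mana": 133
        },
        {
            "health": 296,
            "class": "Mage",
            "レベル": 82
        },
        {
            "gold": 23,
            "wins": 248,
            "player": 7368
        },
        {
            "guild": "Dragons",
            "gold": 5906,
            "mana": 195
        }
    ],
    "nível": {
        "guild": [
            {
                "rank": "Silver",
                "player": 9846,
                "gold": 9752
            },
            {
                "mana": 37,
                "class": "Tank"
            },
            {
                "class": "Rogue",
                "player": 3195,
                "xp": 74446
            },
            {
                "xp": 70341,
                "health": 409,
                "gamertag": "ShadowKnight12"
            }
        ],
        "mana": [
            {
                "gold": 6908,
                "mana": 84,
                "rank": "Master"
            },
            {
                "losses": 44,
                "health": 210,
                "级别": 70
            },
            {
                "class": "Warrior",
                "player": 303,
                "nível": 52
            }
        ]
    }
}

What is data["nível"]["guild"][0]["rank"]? "Silver"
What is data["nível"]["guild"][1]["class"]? "Tank"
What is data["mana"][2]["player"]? 7368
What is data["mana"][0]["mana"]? 133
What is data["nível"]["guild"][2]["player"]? 3195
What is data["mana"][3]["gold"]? 5906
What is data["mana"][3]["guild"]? "Dragons"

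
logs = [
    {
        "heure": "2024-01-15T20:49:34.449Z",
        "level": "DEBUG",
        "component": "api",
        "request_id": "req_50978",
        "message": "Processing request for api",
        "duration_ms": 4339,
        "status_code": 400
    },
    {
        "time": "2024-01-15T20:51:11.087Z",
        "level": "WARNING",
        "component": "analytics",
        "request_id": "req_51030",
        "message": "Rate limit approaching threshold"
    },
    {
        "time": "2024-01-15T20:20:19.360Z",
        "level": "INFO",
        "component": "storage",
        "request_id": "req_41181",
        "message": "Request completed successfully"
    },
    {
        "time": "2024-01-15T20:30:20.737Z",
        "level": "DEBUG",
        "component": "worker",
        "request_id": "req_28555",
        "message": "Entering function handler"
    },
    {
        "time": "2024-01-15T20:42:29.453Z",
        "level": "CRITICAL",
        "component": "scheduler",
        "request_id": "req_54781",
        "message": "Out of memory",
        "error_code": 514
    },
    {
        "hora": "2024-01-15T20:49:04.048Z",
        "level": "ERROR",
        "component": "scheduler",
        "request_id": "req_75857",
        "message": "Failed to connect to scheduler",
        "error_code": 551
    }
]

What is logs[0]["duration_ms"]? 4339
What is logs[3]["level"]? "DEBUG"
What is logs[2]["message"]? "Request completed successfully"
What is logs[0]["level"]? "DEBUG"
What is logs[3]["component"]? "worker"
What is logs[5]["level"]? "ERROR"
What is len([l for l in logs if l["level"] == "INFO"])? 1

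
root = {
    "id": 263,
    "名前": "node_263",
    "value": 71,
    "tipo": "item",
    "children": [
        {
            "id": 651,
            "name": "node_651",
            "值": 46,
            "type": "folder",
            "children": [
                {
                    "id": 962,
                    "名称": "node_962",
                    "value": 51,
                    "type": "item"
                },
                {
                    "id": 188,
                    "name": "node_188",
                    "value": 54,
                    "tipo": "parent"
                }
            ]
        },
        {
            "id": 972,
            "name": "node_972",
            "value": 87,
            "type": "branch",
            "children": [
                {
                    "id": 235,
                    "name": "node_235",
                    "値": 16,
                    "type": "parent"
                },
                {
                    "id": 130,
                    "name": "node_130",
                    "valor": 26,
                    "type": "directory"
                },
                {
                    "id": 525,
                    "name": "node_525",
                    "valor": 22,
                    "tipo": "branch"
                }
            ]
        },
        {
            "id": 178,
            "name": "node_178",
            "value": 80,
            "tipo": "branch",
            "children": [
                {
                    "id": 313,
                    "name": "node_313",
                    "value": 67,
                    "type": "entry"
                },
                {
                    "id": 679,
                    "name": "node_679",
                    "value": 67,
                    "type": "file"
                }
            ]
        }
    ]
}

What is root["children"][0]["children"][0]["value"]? 51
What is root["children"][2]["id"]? 178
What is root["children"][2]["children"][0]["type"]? "entry"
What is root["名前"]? "node_263"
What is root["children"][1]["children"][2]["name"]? "node_525"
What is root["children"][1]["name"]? "node_972"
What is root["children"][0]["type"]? "folder"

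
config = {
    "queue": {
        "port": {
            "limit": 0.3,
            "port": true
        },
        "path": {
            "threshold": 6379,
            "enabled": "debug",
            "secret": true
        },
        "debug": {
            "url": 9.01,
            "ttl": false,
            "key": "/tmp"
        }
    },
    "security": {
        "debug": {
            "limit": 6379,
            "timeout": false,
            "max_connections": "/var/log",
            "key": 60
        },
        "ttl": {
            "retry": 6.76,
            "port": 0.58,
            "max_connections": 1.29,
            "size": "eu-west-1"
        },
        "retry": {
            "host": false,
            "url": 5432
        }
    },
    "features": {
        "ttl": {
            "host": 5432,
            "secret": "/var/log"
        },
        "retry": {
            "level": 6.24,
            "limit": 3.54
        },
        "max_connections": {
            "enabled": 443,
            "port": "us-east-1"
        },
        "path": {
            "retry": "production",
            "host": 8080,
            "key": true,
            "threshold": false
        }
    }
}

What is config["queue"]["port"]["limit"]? 0.3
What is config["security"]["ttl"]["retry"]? 6.76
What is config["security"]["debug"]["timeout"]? False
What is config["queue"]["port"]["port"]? True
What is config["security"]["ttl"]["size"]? "eu-west-1"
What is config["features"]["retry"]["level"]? 6.24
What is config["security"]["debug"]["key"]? 60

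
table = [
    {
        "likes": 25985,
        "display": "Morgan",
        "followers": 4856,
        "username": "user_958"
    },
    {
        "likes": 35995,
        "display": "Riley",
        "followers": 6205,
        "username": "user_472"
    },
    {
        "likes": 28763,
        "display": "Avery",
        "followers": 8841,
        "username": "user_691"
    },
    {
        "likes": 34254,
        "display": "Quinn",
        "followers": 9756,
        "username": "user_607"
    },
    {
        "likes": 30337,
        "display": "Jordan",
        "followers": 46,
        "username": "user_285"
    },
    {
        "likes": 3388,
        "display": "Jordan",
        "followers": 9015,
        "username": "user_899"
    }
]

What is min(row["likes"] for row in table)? 3388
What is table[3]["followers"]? 9756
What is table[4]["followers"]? 46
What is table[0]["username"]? "user_958"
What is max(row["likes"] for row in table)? 35995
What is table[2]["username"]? "user_691"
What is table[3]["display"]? "Quinn"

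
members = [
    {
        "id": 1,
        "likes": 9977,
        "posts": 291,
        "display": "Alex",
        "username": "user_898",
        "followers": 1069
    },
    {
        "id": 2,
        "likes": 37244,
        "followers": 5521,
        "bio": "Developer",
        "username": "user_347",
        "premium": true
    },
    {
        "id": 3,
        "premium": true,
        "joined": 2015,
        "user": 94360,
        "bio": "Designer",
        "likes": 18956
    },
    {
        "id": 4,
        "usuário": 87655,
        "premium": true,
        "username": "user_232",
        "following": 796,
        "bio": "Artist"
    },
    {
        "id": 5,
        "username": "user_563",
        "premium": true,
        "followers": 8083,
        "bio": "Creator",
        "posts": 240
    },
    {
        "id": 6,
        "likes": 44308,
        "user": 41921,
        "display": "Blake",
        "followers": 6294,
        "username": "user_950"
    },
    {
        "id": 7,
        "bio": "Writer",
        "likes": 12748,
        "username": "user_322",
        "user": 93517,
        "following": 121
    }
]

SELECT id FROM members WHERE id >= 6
[6, 7]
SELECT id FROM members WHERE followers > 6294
[5]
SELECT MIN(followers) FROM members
1069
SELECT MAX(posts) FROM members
291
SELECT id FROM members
[1, 2, 3, 4, 5, 6, 7]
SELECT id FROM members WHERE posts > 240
[1]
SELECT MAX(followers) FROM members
8083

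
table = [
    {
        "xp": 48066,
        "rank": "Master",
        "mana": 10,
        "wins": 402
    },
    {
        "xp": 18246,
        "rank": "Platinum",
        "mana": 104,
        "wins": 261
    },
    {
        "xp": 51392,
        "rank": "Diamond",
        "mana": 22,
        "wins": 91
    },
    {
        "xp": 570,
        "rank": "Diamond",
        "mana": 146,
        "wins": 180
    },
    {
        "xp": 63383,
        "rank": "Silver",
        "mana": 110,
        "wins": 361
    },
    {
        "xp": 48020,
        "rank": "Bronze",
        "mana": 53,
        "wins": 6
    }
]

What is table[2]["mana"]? 22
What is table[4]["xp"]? 63383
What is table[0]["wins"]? 402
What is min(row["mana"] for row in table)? 10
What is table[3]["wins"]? 180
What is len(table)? 6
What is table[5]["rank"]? "Bronze"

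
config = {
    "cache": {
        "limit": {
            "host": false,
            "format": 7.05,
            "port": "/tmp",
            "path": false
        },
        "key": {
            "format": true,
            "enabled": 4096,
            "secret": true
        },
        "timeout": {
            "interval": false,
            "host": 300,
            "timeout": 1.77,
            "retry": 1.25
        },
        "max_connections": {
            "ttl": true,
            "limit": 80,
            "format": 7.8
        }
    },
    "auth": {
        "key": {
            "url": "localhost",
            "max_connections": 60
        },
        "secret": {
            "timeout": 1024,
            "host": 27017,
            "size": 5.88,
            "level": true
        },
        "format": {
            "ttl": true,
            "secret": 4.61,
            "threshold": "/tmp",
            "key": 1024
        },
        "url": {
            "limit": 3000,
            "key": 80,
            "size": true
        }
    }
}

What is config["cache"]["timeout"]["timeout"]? 1.77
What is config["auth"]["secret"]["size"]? 5.88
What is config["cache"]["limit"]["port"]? "/tmp"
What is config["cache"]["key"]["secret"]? True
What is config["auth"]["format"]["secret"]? 4.61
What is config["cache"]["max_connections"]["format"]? 7.8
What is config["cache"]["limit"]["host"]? False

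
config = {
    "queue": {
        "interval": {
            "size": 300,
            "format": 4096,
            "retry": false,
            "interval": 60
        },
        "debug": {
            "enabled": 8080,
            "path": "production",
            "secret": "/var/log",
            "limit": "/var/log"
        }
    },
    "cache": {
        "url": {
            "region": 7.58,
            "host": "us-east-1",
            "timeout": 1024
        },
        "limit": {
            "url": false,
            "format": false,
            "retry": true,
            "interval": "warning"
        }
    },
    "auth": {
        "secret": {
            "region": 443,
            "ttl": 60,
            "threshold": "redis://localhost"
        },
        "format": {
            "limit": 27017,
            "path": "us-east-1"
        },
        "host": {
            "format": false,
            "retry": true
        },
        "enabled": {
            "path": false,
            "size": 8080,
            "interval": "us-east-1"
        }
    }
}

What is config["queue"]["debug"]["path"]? "production"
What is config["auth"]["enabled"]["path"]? False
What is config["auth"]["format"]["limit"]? 27017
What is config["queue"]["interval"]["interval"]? 60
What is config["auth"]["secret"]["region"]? 443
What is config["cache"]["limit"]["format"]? False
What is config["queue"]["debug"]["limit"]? "/var/log"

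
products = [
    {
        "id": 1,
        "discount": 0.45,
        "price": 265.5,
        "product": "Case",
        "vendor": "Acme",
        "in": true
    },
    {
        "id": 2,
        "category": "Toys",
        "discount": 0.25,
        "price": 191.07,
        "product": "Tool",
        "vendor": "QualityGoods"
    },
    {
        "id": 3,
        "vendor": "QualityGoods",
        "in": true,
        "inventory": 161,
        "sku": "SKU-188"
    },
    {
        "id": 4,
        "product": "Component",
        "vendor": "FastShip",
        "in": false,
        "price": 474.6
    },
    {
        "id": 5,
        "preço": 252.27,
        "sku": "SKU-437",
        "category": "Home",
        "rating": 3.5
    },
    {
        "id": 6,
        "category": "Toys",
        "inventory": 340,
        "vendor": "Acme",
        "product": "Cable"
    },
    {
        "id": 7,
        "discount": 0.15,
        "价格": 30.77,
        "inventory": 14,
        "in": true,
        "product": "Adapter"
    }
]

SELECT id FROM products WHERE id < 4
[1, 2, 3]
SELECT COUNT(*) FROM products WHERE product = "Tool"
1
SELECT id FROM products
[1, 2, 3, 4, 5, 6, 7]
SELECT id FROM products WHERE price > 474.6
[]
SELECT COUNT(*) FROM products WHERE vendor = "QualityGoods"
2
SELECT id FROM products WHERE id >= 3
[3, 4, 5, 6, 7]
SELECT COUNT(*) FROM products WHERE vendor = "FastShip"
1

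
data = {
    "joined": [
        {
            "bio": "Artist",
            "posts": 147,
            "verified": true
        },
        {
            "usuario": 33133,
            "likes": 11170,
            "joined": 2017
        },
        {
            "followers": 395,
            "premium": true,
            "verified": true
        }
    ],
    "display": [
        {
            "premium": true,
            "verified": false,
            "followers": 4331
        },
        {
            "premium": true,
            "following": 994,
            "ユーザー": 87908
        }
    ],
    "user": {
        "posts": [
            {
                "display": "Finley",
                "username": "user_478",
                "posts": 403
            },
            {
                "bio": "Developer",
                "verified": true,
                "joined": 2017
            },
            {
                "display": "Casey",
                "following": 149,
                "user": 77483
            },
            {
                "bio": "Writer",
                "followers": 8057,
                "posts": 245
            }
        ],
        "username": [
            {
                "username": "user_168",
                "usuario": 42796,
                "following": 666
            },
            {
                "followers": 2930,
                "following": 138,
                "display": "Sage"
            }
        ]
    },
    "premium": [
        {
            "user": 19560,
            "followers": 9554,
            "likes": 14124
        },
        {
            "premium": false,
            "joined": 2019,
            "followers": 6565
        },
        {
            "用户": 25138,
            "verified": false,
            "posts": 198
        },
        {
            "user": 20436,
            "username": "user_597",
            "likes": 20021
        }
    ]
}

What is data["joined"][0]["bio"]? "Artist"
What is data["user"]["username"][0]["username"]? "user_168"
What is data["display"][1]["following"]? 994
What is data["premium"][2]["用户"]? 25138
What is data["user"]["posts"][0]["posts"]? 403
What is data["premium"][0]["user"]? 19560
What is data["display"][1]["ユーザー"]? 87908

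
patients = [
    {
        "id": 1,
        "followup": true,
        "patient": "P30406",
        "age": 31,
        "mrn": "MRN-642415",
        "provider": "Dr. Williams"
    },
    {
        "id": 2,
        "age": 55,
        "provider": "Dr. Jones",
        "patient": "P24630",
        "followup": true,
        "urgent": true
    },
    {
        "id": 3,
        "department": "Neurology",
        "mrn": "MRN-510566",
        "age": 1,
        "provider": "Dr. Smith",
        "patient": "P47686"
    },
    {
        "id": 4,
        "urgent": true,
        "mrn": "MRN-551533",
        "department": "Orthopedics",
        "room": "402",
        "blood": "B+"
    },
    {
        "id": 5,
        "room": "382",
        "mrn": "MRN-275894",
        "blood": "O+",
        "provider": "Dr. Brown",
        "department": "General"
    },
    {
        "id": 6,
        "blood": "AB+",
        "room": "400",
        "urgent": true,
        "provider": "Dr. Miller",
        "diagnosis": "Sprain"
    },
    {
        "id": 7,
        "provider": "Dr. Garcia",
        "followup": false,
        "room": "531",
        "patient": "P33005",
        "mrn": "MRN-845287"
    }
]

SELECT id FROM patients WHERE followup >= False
[1, 2, 7]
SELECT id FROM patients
[1, 2, 3, 4, 5, 6, 7]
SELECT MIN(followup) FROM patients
False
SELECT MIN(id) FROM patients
1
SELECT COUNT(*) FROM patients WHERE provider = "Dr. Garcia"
1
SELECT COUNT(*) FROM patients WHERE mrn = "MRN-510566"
1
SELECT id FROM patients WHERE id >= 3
[3, 4, 5, 6, 7]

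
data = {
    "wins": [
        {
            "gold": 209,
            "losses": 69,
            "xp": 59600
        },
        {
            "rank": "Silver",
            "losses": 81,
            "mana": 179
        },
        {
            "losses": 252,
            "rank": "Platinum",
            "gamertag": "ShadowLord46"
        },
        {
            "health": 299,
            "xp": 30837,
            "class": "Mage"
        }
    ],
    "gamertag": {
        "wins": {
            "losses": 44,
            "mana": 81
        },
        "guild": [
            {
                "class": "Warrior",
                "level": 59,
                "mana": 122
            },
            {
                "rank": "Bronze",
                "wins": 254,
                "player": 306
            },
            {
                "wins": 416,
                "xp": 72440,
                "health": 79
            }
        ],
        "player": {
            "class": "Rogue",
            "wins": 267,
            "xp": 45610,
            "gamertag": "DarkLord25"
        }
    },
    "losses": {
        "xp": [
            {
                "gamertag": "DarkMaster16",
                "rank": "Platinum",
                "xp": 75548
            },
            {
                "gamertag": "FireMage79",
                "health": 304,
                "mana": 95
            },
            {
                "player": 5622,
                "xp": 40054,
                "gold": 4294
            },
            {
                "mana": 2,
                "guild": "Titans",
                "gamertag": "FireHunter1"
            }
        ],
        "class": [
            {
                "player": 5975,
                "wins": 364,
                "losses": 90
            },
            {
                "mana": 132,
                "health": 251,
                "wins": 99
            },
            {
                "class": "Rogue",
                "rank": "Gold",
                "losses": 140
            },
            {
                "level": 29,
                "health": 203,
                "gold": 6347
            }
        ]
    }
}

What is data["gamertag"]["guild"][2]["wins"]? 416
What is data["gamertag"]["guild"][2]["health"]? 79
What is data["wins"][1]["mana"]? 179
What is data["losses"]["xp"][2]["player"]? 5622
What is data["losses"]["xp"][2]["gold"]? 4294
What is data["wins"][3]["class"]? "Mage"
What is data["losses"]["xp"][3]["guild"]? "Titans"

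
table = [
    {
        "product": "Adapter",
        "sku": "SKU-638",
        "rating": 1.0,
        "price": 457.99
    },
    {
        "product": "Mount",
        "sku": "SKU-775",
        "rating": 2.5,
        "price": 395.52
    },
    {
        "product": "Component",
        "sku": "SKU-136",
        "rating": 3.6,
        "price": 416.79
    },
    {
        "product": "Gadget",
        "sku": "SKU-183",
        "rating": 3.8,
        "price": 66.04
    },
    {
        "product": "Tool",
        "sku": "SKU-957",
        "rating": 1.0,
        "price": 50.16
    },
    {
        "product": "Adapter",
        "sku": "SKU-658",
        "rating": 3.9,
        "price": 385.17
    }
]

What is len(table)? 6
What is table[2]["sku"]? "SKU-136"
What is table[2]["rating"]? 3.6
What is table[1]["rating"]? 2.5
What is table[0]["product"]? "Adapter"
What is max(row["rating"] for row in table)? 3.9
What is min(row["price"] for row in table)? 50.16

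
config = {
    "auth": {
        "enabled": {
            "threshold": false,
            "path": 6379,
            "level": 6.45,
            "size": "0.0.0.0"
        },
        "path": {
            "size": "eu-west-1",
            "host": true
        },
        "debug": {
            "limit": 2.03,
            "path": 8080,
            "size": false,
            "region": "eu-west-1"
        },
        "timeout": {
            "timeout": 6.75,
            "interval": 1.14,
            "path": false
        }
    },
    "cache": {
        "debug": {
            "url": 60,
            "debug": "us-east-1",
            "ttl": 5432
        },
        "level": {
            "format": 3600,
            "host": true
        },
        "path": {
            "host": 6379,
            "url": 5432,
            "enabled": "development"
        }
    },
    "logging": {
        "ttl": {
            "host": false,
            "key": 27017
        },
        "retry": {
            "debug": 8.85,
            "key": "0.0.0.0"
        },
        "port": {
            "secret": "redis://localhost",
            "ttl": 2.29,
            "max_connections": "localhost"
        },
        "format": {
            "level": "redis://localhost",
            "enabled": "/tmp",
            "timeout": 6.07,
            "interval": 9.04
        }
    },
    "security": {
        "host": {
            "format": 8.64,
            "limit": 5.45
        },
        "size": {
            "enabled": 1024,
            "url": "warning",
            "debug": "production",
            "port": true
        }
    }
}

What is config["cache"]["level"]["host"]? True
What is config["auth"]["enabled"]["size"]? "0.0.0.0"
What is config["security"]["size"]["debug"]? "production"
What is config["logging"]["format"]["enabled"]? "/tmp"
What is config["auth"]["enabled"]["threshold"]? False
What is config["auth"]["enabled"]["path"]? 6379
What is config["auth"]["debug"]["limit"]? 2.03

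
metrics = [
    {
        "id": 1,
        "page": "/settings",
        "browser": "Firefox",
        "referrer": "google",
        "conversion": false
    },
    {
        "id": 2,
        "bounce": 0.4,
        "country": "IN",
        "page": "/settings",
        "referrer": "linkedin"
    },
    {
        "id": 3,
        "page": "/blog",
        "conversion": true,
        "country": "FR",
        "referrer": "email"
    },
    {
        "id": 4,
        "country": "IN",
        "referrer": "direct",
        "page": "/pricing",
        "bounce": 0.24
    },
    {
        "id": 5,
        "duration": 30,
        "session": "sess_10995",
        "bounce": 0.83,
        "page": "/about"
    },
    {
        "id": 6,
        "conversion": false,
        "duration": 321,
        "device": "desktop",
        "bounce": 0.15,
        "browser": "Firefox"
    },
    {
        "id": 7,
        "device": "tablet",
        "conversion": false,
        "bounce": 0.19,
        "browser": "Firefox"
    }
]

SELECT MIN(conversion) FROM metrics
False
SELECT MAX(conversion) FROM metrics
True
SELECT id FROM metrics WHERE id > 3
[4, 5, 6, 7]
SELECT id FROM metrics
[1, 2, 3, 4, 5, 6, 7]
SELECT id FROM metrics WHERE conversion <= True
[1, 3, 6, 7]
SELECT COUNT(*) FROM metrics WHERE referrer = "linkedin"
1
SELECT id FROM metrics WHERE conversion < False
[]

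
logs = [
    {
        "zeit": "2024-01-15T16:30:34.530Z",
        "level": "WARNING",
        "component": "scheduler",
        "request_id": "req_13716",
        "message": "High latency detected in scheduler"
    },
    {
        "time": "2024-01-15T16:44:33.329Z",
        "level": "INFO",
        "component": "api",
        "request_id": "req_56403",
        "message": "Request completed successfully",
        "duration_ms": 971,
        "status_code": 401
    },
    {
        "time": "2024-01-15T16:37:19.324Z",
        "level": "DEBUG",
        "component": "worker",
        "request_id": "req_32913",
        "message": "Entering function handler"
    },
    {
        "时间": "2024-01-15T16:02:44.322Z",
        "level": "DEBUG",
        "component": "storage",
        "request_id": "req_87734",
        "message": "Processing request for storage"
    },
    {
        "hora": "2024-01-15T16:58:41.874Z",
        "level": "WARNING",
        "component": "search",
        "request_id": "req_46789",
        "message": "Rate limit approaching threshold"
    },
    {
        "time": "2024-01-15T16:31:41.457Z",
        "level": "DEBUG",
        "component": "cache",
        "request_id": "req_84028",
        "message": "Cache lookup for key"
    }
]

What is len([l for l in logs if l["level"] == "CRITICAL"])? 0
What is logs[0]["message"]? "High latency detected in scheduler"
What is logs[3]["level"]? "DEBUG"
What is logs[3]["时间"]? "2024-01-15T16:02:44.322Z"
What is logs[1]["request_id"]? "req_56403"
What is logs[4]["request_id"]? "req_46789"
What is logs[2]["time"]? "2024-01-15T16:37:19.324Z"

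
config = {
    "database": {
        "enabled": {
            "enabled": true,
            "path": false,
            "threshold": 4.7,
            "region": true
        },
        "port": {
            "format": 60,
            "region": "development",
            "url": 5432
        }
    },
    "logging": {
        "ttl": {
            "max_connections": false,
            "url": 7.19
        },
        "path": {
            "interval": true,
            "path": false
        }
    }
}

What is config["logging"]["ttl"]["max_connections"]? False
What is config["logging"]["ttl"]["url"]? 7.19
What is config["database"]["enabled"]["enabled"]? True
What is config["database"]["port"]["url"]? 5432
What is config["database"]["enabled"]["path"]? False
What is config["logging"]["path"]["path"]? False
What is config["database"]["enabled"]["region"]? True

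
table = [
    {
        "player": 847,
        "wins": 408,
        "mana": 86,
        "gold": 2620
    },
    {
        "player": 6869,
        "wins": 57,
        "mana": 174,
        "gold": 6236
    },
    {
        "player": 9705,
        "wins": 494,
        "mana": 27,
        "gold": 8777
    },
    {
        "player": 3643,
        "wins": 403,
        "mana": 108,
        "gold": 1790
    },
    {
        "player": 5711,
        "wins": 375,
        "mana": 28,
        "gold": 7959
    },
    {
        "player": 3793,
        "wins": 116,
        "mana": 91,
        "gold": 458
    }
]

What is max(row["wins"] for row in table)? 494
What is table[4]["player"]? 5711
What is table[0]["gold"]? 2620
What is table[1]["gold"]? 6236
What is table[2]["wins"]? 494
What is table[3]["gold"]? 1790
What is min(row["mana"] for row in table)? 27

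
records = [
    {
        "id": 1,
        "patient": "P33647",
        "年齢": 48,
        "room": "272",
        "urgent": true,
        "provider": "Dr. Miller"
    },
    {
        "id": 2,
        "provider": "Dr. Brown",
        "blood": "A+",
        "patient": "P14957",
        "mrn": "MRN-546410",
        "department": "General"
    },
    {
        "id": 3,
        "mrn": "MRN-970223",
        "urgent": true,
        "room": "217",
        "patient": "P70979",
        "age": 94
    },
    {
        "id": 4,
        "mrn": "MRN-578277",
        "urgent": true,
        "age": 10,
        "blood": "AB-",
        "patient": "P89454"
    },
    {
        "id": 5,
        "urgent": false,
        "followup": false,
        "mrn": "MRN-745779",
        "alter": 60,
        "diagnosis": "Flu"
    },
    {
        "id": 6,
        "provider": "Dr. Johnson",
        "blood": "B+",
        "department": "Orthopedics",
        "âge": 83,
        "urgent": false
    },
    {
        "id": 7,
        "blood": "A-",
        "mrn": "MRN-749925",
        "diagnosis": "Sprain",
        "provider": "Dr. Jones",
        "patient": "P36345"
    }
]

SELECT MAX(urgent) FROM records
True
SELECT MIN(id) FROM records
1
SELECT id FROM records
[1, 2, 3, 4, 5, 6, 7]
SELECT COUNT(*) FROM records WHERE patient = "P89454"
1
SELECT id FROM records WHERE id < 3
[1, 2]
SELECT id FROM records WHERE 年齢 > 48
[]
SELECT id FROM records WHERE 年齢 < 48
[]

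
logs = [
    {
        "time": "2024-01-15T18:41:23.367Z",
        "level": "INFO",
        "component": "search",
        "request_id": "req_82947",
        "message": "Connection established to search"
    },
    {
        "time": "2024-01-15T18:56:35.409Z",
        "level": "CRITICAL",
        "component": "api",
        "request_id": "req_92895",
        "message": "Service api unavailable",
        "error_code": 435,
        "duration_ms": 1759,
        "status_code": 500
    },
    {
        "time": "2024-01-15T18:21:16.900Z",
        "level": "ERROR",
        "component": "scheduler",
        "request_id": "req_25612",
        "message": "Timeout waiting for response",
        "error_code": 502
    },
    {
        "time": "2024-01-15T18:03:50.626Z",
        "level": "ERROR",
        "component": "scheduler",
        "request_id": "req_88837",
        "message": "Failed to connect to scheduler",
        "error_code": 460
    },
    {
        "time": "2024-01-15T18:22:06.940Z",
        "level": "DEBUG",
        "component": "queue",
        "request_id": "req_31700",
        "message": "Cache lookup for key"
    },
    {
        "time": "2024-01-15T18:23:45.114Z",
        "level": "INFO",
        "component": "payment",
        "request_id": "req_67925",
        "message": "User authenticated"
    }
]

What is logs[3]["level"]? "ERROR"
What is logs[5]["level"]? "INFO"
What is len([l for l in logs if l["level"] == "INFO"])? 2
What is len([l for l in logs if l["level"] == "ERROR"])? 2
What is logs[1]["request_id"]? "req_92895"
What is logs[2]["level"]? "ERROR"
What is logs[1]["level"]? "CRITICAL"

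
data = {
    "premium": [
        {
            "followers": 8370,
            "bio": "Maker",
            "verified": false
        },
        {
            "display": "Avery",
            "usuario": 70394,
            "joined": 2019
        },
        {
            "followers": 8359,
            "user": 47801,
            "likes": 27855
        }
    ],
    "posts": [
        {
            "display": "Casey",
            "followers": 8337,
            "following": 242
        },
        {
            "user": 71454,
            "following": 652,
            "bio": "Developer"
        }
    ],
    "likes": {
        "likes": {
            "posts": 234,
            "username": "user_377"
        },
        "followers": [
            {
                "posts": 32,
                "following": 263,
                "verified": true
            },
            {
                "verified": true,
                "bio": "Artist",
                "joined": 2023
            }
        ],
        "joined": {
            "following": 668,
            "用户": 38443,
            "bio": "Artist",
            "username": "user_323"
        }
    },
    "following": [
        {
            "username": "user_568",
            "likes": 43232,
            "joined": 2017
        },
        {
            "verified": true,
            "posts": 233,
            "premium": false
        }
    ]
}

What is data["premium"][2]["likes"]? 27855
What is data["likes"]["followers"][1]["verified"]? True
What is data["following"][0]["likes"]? 43232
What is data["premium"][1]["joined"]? 2019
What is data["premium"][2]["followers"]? 8359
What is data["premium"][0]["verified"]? False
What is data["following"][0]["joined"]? 2017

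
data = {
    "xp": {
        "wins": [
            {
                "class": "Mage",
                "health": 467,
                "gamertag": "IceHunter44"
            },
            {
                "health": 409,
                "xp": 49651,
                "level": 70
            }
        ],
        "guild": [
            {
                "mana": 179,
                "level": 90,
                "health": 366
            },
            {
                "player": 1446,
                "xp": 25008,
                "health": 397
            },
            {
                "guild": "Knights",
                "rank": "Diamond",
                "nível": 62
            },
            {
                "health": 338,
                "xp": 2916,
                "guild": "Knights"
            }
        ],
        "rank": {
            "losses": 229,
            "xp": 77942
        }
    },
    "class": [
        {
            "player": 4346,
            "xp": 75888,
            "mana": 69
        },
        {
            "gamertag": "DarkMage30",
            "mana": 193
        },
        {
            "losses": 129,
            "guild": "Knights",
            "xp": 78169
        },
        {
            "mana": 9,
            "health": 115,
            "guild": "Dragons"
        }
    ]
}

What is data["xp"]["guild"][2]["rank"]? "Diamond"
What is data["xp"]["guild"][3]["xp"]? 2916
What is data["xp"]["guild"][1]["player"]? 1446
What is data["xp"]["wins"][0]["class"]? "Mage"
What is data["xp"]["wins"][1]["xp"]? 49651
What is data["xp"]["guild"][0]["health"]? 366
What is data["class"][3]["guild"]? "Dragons"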